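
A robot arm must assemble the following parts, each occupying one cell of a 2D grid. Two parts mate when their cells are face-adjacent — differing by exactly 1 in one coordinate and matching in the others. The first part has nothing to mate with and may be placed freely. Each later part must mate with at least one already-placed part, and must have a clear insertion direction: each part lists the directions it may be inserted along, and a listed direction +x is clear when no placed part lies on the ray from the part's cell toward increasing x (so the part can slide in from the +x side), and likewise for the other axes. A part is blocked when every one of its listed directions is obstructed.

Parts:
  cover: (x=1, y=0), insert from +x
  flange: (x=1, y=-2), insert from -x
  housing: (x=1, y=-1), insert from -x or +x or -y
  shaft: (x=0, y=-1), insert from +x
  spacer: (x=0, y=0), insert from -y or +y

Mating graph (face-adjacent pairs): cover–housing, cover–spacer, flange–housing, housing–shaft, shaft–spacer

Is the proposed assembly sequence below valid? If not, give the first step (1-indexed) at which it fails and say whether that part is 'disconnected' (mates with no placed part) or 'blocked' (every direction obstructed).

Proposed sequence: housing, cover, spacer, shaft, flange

1. housing@(1, -1) [-x clear] — {housing}
2. cover@(1, 0) [+x clear] — {cover, housing}
3. spacer@(0, 0) [-y clear] — {cover, housing, spacer}
4. shaft@(0, -1) — +x all obstructed ⇒ blocked

Invalid at step 4 (blocked)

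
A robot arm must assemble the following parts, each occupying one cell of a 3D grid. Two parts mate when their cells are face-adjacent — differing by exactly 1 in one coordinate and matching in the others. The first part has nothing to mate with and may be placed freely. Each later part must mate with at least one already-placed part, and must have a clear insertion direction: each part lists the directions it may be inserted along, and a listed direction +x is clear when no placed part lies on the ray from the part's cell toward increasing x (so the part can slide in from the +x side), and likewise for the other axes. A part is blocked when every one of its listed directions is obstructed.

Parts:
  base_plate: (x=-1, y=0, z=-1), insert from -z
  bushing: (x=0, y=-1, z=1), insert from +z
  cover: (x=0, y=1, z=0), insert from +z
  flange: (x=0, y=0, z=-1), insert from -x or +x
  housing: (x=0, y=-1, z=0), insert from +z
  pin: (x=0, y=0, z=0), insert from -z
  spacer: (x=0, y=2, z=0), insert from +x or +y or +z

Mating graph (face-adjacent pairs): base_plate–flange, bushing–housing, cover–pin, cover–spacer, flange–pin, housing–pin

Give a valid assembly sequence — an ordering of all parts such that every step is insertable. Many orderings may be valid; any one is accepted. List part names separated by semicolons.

housing; bushing; pin; cover; spacer; flange; base_plate

1. housing@(0, -1, 0) [+z clear] — {housing}
2. bushing@(0, -1, 1) [+z clear] — {bushing, housing}
3. pin@(0, 0, 0) [-z clear] — {bushing, housing, pin}
4. cover@(0, 1, 0) [+z clear] — {bushing, cover, housing, pin}
5. spacer@(0, 2, 0) [+x clear] — {bushing, cover, housing, pin, spacer}
6. flange@(0, 0, -1) [-x clear] — {bushing, cover, flange, housing, pin, spacer}
7. base_plate@(-1, 0, -1) [-z clear] — {base_plate, bushing, cover, flange, housing, pin, spacer}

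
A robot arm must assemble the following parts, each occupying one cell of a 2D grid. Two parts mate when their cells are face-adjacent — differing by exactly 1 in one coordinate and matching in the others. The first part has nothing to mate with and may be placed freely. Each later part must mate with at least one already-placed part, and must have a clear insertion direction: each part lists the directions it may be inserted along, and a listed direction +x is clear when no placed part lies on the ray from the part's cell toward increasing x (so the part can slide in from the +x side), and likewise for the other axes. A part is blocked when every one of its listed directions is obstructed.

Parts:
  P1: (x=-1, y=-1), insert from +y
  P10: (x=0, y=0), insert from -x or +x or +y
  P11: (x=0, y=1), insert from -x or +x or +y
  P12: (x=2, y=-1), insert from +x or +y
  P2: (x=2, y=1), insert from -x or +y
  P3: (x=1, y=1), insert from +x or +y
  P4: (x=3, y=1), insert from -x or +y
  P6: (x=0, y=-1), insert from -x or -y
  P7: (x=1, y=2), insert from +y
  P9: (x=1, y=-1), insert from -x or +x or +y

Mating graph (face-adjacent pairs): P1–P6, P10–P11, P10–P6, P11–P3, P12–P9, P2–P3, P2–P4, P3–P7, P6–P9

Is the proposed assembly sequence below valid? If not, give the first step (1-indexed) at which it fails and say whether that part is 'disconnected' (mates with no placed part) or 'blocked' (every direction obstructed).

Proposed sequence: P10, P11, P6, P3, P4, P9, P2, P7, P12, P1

1. P10@(0, 0) [-x clear] — {P10}
2. P11@(0, 1) [-x clear] — {P10, P11}
3. P6@(0, -1) [-x clear] — {P10, P11, P6}
4. P3@(1, 1) [+x clear] — {P10, P11, P3, P6}
5. P4@(3, 1) — no placed neighbour ⇒ disconnected

Invalid at step 5 (disconnected)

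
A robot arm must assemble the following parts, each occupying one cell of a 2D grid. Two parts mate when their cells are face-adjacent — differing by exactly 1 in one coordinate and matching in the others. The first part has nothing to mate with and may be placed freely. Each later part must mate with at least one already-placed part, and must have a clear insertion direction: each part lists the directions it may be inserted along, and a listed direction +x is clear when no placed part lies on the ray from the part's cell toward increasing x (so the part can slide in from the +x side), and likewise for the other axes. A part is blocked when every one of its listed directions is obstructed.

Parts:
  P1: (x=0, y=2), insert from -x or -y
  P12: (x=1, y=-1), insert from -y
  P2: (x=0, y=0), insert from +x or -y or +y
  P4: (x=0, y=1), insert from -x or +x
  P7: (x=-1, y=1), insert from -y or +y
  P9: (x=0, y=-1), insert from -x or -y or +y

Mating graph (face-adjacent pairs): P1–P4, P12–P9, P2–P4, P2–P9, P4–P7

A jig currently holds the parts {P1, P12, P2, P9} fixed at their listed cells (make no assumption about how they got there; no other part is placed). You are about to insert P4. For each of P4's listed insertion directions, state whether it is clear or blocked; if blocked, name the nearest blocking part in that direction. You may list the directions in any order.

-x: ray from P4(0, 1) has no placed part ⇒ clear
+x: ray from P4(0, 1) has no placed part ⇒ clear

+x: clear; -x: clear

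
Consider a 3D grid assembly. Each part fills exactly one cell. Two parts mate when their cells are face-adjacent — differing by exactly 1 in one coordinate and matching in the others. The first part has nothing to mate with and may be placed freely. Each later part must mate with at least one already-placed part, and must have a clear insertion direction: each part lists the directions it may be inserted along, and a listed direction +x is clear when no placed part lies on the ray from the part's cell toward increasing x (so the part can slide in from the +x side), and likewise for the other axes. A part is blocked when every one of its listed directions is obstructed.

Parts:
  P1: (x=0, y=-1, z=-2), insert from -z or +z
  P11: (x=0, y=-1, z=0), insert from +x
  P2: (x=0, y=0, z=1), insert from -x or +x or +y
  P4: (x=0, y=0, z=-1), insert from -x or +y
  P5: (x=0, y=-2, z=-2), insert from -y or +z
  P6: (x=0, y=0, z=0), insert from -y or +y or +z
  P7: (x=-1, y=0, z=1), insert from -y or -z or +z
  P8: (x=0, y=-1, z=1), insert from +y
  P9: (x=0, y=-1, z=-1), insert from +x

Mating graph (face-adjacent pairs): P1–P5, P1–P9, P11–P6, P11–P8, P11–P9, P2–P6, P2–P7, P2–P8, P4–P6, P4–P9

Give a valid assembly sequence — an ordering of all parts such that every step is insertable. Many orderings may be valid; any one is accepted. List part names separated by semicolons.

P5; P1; P9; P11; P6; P8; P2; P7; P4

1. P5@(0, -2, -2) [-y clear] — {P5}
2. P1@(0, -1, -2) [-z clear] — {P1, P5}
3. P9@(0, -1, -1) [+x clear] — {P1, P5, P9}
4. P11@(0, -1, 0) [+x clear] — {P1, P11, P5, P9}
5. P6@(0, 0, 0) [+y clear] — {P1, P11, P5, P6, P9}
6. P8@(0, -1, 1) [+y clear] — {P1, P11, P5, P6, P8, P9}
7. P2@(0, 0, 1) [-x clear] — {P1, P11, P2, P5, P6, P8, P9}
8. P7@(-1, 0, 1) [-y clear] — {P1, P11, P2, P5, P6, P7, P8, P9}
9. P4@(0, 0, -1) [-x clear] — {P1, P11, P2, P4, P5, P6, P7, P8, P9}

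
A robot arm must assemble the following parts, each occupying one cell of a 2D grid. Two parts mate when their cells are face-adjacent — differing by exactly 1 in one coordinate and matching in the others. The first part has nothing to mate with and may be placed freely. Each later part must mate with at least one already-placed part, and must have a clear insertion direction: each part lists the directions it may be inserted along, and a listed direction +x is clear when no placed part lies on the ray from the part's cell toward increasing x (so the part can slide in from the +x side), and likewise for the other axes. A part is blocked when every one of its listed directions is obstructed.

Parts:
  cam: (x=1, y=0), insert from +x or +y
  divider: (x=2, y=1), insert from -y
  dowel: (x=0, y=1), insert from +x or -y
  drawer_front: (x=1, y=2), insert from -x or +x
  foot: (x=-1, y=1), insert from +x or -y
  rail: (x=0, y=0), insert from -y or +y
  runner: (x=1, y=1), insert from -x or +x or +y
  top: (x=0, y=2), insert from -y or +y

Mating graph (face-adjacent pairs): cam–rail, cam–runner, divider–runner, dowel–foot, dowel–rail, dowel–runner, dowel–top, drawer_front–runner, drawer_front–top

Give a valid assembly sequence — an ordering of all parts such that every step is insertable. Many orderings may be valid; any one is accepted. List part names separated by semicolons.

1. top@(0, 2) [-y clear] — {top}
2. drawer_front@(1, 2) [+x clear] — {drawer_front, top}
3. runner@(1, 1) [-x clear] — {drawer_front, runner, top}
4. divider@(2, 1) [-y clear] — {divider, drawer_front, runner, top}
5. cam@(1, 0) [+x clear] — {cam, divider, drawer_front, runner, top}
6. dowel@(0, 1) [-y clear] — {cam, divider, dowel, drawer_front, runner, top}
7. foot@(-1, 1) [-y clear] — {cam, divider, dowel, drawer_front, foot, runner, top}
8. rail@(0, 0) [-y clear] — {cam, divider, dowel, drawer_front, foot, rail, runner, top}

top; drawer_front; runner; divider; cam; dowel; foot; rail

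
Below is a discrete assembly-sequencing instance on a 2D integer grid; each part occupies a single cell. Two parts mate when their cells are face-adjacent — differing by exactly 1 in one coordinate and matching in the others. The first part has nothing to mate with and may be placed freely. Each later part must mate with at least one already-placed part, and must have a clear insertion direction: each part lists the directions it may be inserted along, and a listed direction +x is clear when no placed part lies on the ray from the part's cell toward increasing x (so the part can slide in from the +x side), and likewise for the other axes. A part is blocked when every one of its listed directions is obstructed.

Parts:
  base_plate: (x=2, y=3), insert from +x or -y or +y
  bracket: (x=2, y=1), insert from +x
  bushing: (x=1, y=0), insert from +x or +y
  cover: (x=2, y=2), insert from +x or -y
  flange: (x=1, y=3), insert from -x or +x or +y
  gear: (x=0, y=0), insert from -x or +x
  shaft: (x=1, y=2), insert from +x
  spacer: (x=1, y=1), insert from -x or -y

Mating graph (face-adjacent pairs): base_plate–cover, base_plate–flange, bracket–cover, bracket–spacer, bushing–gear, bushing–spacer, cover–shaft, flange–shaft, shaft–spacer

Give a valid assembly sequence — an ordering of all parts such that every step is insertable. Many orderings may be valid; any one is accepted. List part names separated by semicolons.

bushing; spacer; shaft; flange; base_plate; bracket; cover; gear

1. bushing@(1, 0) [+x clear] — {bushing}
2. spacer@(1, 1) [-x clear] — {bushing, spacer}
3. shaft@(1, 2) [+x clear] — {bushing, shaft, spacer}
4. flange@(1, 3) [-x clear] — {bushing, flange, shaft, spacer}
5. base_plate@(2, 3) [+x clear] — {base_plate, bushing, flange, shaft, spacer}
6. bracket@(2, 1) [+x clear] — {base_plate, bracket, bushing, flange, shaft, spacer}
7. cover@(2, 2) [+x clear] — {base_plate, bracket, bushing, cover, flange, shaft, spacer}
8. gear@(0, 0) [-x clear] — {base_plate, bracket, bushing, cover, flange, gear, shaft, spacer}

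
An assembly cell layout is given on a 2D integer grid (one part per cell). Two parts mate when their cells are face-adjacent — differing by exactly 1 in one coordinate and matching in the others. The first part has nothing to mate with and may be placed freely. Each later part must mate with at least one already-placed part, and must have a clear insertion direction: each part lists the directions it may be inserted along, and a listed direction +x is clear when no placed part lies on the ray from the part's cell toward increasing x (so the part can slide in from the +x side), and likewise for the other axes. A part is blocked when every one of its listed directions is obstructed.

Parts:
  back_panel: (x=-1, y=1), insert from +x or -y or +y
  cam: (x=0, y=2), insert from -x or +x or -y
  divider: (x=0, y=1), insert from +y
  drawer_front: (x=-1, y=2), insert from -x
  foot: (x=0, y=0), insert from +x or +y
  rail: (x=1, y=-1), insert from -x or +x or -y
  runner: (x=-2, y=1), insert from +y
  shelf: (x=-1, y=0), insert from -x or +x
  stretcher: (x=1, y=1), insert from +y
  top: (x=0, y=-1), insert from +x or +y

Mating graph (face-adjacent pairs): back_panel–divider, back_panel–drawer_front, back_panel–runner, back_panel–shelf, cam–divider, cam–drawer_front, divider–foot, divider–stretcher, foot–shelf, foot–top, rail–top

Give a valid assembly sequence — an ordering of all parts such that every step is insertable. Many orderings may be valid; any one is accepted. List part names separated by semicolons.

1. stretcher@(1, 1) [+y clear] — {stretcher}
2. divider@(0, 1) [+y clear] — {divider, stretcher}
3. foot@(0, 0) [+x clear] — {divider, foot, stretcher}
4. shelf@(-1, 0) [-x clear] — {divider, foot, shelf, stretcher}
5. top@(0, -1) [+x clear] — {divider, foot, shelf, stretcher, top}
6. rail@(1, -1) [+x clear] — {divider, foot, rail, shelf, stretcher, top}
7. back_panel@(-1, 1) [+y clear] — {back_panel, divider, foot, rail, shelf, stretcher, top}
8. drawer_front@(-1, 2) [-x clear] — {back_panel, divider, drawer_front, foot, rail, shelf, stretcher, top}
9. runner@(-2, 1) [+y clear] — {back_panel, divider, drawer_front, foot, rail, runner, shelf, stretcher, top}
10. cam@(0, 2) [+x clear] — {back_panel, cam, divider, drawer_front, foot, rail, runner, shelf, stretcher, top}

stretcher; divider; foot; shelf; top; rail; back_panel; drawer_front; runner; cam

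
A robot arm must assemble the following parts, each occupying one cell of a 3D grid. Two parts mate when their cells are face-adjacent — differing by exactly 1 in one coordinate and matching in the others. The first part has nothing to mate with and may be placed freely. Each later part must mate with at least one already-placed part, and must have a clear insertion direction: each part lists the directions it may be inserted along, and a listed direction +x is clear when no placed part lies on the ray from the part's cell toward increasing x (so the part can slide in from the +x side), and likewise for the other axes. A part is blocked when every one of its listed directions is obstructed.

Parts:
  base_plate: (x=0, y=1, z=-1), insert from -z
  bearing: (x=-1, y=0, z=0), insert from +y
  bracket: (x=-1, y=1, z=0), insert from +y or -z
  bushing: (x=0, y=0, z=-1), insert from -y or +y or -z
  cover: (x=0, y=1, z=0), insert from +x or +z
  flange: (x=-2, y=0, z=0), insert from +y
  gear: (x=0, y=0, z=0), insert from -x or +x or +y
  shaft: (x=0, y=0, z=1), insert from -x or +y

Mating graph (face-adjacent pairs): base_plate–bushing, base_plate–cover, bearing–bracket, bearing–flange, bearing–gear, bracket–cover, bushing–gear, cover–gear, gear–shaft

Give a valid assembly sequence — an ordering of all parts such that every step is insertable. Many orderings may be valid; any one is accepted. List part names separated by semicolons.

cover; base_plate; bushing; gear; shaft; bearing; bracket; flange

1. cover@(0, 1, 0) [+x clear] — {cover}
2. base_plate@(0, 1, -1) [-z clear] — {base_plate, cover}
3. bushing@(0, 0, -1) [-y clear] — {base_plate, bushing, cover}
4. gear@(0, 0, 0) [-x clear] — {base_plate, bushing, cover, gear}
5. shaft@(0, 0, 1) [-x clear] — {base_plate, bushing, cover, gear, shaft}
6. bearing@(-1, 0, 0) [+y clear] — {base_plate, bearing, bushing, cover, gear, shaft}
7. bracket@(-1, 1, 0) [+y clear] — {base_plate, bearing, bracket, bushing, cover, gear, shaft}
8. flange@(-2, 0, 0) [+y clear] — {base_plate, bearing, bracket, bushing, cover, flange, gear, shaft}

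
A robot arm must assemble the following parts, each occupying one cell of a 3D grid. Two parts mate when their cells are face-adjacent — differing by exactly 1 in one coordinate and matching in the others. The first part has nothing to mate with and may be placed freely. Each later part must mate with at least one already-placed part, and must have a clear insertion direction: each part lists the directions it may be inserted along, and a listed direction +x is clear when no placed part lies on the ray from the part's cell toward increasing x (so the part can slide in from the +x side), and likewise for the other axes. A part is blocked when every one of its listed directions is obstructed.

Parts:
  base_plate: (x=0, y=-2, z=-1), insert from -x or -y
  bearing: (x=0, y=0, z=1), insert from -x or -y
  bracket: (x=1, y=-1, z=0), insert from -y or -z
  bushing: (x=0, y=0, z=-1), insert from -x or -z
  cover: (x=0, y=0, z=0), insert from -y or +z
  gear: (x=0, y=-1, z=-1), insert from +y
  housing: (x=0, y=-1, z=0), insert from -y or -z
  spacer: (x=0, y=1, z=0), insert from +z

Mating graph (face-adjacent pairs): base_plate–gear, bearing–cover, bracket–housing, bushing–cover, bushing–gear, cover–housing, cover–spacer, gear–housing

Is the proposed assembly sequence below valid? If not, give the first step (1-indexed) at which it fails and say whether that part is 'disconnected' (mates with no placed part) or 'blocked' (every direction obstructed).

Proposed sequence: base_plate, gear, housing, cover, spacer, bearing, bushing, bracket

1. base_plate@(0, -2, -1) [-x clear] — {base_plate}
2. gear@(0, -1, -1) [+y clear] — {base_plate, gear}
3. housing@(0, -1, 0) [-y clear] — {base_plate, gear, housing}
4. cover@(0, 0, 0) [+z clear] — {base_plate, cover, gear, housing}
5. spacer@(0, 1, 0) [+z clear] — {base_plate, cover, gear, housing, spacer}
6. bearing@(0, 0, 1) [-x clear] — {base_plate, bearing, cover, gear, housing, spacer}
7. bushing@(0, 0, -1) [-x clear] — {base_plate, bearing, bushing, cover, gear, housing, spacer}
8. bracket@(1, -1, 0) [-y clear] — {base_plate, bearing, bracket, bushing, cover, gear, housing, spacer}

Valid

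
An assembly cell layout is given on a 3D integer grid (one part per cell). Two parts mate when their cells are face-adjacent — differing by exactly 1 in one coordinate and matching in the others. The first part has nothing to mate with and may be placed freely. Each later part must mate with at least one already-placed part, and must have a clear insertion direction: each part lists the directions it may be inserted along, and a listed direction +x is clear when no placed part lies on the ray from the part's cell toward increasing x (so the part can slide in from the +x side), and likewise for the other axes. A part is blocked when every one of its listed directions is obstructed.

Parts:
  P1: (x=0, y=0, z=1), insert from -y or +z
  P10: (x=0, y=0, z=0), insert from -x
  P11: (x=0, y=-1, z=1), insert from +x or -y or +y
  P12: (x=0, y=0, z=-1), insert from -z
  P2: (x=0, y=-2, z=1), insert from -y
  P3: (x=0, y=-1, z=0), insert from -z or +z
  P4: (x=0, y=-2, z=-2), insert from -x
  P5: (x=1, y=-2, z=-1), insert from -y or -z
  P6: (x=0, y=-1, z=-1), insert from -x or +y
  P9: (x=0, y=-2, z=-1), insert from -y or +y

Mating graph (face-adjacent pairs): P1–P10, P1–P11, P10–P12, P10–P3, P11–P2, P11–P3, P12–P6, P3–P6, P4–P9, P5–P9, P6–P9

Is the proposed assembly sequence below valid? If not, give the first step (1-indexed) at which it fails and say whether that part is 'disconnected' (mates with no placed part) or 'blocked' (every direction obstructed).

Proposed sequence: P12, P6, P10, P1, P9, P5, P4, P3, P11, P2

Valid

1. P12@(0, 0, -1) [-z clear] — {P12}
2. P6@(0, -1, -1) [-x clear] — {P12, P6}
3. P10@(0, 0, 0) [-x clear] — {P10, P12, P6}
4. P1@(0, 0, 1) [-y clear] — {P1, P10, P12, P6}
5. P9@(0, -2, -1) [-y clear] — {P1, P10, P12, P6, P9}
6. P5@(1, -2, -1) [-y clear] — {P1, P10, P12, P5, P6, P9}
7. P4@(0, -2, -2) [-x clear] — {P1, P10, P12, P4, P5, P6, P9}
8. P3@(0, -1, 0) [+z clear] — {P1, P10, P12, P3, P4, P5, P6, P9}
9. P11@(0, -1, 1) [+x clear] — {P1, P10, P11, P12, P3, P4, P5, P6, P9}
10. P2@(0, -2, 1) [-y clear] — {P1, P10, P11, P12, P2, P3, P4, P5, P6, P9}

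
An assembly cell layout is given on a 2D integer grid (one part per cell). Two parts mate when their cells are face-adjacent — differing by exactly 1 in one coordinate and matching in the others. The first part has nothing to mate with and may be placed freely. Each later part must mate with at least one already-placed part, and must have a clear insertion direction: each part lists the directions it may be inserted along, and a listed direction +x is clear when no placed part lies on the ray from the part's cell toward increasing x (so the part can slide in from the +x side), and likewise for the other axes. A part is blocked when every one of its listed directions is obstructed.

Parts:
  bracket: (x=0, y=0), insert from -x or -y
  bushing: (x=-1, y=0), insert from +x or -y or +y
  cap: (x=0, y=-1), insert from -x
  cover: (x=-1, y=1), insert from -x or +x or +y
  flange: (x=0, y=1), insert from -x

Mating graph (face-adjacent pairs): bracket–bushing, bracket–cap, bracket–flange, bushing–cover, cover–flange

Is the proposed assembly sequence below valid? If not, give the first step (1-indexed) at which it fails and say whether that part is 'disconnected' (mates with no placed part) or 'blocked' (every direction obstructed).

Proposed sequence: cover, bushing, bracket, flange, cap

Invalid at step 4 (blocked)

1. cover@(-1, 1) [-x clear] — {cover}
2. bushing@(-1, 0) [+x clear] — {bushing, cover}
3. bracket@(0, 0) [-y clear] — {bracket, bushing, cover}
4. flange@(0, 1) — -x all obstructed ⇒ blocked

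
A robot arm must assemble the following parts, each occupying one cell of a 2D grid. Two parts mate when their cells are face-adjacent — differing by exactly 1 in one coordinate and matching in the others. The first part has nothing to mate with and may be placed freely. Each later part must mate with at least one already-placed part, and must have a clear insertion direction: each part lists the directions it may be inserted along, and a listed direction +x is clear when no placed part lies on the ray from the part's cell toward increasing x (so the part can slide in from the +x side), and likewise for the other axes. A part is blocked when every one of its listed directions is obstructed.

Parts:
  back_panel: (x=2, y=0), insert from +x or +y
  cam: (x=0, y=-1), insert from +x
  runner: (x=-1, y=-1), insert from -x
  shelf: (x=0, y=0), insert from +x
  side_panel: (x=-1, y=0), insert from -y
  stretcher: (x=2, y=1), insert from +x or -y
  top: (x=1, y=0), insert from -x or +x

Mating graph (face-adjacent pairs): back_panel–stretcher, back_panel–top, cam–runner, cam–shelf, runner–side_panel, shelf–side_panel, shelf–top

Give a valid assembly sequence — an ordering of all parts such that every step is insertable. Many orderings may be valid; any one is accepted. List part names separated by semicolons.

1. side_panel@(-1, 0) [-y clear] — {side_panel}
2. runner@(-1, -1) [-x clear] — {runner, side_panel}
3. cam@(0, -1) [+x clear] — {cam, runner, side_panel}
4. shelf@(0, 0) [+x clear] — {cam, runner, shelf, side_panel}
5. top@(1, 0) [+x clear] — {cam, runner, shelf, side_panel, top}
6. back_panel@(2, 0) [+x clear] — {back_panel, cam, runner, shelf, side_panel, top}
7. stretcher@(2, 1) [+x clear] — {back_panel, cam, runner, shelf, side_panel, stretcher, top}

side_panel; runner; cam; shelf; top; back_panel; stretcher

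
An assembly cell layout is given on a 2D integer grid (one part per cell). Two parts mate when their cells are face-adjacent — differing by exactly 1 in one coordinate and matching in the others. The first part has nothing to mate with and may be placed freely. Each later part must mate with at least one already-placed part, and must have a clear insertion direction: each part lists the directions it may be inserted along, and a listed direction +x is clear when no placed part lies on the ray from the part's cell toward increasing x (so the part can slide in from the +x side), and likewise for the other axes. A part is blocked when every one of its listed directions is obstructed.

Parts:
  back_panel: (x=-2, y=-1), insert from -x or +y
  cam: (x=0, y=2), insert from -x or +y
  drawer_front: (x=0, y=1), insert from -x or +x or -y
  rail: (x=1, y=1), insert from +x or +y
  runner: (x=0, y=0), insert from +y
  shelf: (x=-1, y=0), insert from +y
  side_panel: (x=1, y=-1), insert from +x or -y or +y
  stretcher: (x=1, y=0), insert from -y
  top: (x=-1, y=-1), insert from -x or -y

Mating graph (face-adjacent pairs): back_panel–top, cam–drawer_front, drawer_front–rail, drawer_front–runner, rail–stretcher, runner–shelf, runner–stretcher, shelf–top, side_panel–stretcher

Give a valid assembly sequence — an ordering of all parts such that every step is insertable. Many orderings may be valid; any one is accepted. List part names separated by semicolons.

1. top@(-1, -1) [-x clear] — {top}
2. back_panel@(-2, -1) [-x clear] — {back_panel, top}
3. shelf@(-1, 0) [+y clear] — {back_panel, shelf, top}
4. runner@(0, 0) [+y clear] — {back_panel, runner, shelf, top}
5. drawer_front@(0, 1) [-x clear] — {back_panel, drawer_front, runner, shelf, top}
6. cam@(0, 2) [-x clear] — {back_panel, cam, drawer_front, runner, shelf, top}
7. stretcher@(1, 0) [-y clear] — {back_panel, cam, drawer_front, runner, shelf, stretcher, top}
8. rail@(1, 1) [+x clear] — {back_panel, cam, drawer_front, rail, runner, shelf, stretcher, top}
9. side_panel@(1, -1) [+x clear] — {back_panel, cam, drawer_front, rail, runner, shelf, side_panel, stretcher, top}

top; back_panel; shelf; runner; drawer_front; cam; stretcher; rail; side_panel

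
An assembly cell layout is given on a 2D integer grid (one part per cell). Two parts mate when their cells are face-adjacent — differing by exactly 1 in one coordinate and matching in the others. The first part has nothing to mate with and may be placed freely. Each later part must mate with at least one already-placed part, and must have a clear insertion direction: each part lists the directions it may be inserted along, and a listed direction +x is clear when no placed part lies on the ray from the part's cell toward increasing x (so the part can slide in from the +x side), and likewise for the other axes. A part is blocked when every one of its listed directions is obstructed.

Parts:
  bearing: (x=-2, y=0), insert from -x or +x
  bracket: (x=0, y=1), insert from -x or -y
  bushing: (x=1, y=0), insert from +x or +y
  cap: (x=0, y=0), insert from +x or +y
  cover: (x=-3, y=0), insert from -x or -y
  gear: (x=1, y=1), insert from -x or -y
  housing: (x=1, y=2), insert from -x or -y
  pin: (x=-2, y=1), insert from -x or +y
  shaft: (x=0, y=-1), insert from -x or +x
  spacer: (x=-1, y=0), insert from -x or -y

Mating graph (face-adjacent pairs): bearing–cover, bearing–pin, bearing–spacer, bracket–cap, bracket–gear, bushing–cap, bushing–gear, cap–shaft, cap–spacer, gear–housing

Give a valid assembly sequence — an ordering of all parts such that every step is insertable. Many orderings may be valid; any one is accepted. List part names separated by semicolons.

1. spacer@(-1, 0) [-x clear] — {spacer}
2. bearing@(-2, 0) [-x clear] — {bearing, spacer}
3. cap@(0, 0) [+x clear] — {bearing, cap, spacer}
4. shaft@(0, -1) [-x clear] — {bearing, cap, shaft, spacer}
5. bracket@(0, 1) [-x clear] — {bearing, bracket, cap, shaft, spacer}
6. gear@(1, 1) [-y clear] — {bearing, bracket, cap, gear, shaft, spacer}
7. bushing@(1, 0) [+x clear] — {bearing, bracket, bushing, cap, gear, shaft, spacer}
8. cover@(-3, 0) [-x clear] — {bearing, bracket, bushing, cap, cover, gear, shaft, spacer}
9. housing@(1, 2) [-x clear] — {bearing, bracket, bushing, cap, cover, gear, housing, shaft, spacer}
10. pin@(-2, 1) [-x clear] — {bearing, bracket, bushing, cap, cover, gear, housing, pin, shaft, spacer}

spacer; bearing; cap; shaft; bracket; gear; bushing; cover; housing; pin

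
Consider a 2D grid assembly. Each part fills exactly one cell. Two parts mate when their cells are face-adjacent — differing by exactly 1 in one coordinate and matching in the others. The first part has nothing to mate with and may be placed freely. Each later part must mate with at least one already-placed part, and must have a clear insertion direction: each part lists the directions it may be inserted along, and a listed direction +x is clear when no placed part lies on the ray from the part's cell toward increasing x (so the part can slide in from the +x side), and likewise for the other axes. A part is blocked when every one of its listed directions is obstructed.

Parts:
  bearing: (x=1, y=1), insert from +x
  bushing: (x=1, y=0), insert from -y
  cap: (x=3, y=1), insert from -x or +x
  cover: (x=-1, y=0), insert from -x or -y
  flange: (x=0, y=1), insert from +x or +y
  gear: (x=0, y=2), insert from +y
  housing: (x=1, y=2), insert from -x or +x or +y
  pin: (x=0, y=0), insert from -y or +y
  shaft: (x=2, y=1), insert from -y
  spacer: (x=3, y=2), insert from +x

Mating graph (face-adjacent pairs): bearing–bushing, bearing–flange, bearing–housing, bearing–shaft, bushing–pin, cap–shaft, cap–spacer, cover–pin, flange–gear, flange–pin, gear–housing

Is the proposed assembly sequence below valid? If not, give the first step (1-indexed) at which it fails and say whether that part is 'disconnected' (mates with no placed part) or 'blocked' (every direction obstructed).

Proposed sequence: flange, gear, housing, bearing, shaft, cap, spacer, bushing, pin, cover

1. flange@(0, 1) [+x clear] — {flange}
2. gear@(0, 2) [+y clear] — {flange, gear}
3. housing@(1, 2) [+x clear] — {flange, gear, housing}
4. bearing@(1, 1) [+x clear] — {bearing, flange, gear, housing}
5. shaft@(2, 1) [-y clear] — {bearing, flange, gear, housing, shaft}
6. cap@(3, 1) [+x clear] — {bearing, cap, flange, gear, housing, shaft}
7. spacer@(3, 2) [+x clear] — {bearing, cap, flange, gear, housing, shaft, spacer}
8. bushing@(1, 0) [-y clear] — {bearing, bushing, cap, flange, gear, housing, shaft, spacer}
9. pin@(0, 0) [-y clear] — {bearing, bushing, cap, flange, gear, housing, pin, shaft, spacer}
10. cover@(-1, 0) [-x clear] — {bearing, bushing, cap, cover, flange, gear, housing, pin, shaft, spacer}

Valid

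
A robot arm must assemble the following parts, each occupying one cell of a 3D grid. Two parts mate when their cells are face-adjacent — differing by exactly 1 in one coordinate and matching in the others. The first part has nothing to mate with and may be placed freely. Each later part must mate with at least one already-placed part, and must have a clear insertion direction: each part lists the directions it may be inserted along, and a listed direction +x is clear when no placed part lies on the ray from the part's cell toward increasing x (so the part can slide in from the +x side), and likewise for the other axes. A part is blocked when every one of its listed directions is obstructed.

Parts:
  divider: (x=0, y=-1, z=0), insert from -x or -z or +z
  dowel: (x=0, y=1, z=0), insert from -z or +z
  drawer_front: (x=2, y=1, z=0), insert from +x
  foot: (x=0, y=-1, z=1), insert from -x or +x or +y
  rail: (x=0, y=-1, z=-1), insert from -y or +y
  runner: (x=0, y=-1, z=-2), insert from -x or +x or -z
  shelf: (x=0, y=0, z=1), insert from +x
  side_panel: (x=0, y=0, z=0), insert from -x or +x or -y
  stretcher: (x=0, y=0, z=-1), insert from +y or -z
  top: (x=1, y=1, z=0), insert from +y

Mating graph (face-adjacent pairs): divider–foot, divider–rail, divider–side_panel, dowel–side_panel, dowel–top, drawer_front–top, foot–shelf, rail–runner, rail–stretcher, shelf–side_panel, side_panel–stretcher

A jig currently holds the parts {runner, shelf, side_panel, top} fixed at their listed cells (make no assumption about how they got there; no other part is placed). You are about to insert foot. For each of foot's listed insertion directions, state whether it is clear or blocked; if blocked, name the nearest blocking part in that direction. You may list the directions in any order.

-x: ray from foot(0, -1, 1) has no placed part ⇒ clear
+x: ray from foot(0, -1, 1) has no placed part ⇒ clear
+y: nearest on ray is shelf@(0, 0, 1) ⇒ blocked

+x: clear; +y: blocked by shelf; -x: clear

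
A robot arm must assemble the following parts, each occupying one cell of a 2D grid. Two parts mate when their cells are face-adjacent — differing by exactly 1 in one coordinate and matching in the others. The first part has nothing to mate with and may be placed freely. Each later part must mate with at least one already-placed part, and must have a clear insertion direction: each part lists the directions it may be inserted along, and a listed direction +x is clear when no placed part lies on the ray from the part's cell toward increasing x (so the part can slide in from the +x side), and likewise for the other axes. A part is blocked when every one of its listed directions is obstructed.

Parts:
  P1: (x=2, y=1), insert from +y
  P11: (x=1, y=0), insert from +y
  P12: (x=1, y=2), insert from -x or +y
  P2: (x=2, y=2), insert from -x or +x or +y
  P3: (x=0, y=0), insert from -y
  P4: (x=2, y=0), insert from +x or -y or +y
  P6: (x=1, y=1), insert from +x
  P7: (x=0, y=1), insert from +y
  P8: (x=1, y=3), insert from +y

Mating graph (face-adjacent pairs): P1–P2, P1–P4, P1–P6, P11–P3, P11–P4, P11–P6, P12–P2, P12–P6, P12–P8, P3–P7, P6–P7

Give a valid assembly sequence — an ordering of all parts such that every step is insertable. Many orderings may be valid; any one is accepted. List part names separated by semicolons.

P3; P11; P6; P1; P2; P12; P8; P4; P7

1. P3@(0, 0) [-y clear] — {P3}
2. P11@(1, 0) [+y clear] — {P11, P3}
3. P6@(1, 1) [+x clear] — {P11, P3, P6}
4. P1@(2, 1) [+y clear] — {P1, P11, P3, P6}
5. P2@(2, 2) [-x clear] — {P1, P11, P2, P3, P6}
6. P12@(1, 2) [-x clear] — {P1, P11, P12, P2, P3, P6}
7. P8@(1, 3) [+y clear] — {P1, P11, P12, P2, P3, P6, P8}
8. P4@(2, 0) [+x clear] — {P1, P11, P12, P2, P3, P4, P6, P8}
9. P7@(0, 1) [+y clear] — {P1, P11, P12, P2, P3, P4, P6, P7, P8}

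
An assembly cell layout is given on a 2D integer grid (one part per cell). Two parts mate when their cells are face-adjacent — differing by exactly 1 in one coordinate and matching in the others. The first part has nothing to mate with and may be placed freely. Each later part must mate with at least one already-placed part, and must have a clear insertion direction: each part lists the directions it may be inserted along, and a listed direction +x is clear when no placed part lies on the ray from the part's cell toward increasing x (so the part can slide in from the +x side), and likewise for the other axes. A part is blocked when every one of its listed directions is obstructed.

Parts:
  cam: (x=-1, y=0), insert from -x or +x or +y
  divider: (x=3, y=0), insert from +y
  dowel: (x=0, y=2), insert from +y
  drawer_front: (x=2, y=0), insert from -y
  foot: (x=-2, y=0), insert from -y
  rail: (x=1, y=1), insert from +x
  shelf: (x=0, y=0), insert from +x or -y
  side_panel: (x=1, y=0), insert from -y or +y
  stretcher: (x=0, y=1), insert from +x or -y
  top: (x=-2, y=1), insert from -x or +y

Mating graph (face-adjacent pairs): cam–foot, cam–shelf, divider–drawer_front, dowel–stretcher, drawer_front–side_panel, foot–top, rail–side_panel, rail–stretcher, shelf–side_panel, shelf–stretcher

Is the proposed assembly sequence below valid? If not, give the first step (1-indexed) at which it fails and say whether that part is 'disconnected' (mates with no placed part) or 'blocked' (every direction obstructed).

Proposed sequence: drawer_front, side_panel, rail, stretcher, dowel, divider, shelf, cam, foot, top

Valid

1. drawer_front@(2, 0) [-y clear] — {drawer_front}
2. side_panel@(1, 0) [-y clear] — {drawer_front, side_panel}
3. rail@(1, 1) [+x clear] — {drawer_front, rail, side_panel}
4. stretcher@(0, 1) [-y clear] — {drawer_front, rail, side_panel, stretcher}
5. dowel@(0, 2) [+y clear] — {dowel, drawer_front, rail, side_panel, stretcher}
6. divider@(3, 0) [+y clear] — {divider, dowel, drawer_front, rail, side_panel, stretcher}
7. shelf@(0, 0) [-y clear] — {divider, dowel, drawer_front, rail, shelf, side_panel, stretcher}
8. cam@(-1, 0) [-x clear] — {cam, divider, dowel, drawer_front, rail, shelf, side_panel, stretcher}
9. foot@(-2, 0) [-y clear] — {cam, divider, dowel, drawer_front, foot, rail, shelf, side_panel, stretcher}
10. top@(-2, 1) [-x clear] — {cam, divider, dowel, drawer_front, foot, rail, shelf, side_panel, stretcher, top}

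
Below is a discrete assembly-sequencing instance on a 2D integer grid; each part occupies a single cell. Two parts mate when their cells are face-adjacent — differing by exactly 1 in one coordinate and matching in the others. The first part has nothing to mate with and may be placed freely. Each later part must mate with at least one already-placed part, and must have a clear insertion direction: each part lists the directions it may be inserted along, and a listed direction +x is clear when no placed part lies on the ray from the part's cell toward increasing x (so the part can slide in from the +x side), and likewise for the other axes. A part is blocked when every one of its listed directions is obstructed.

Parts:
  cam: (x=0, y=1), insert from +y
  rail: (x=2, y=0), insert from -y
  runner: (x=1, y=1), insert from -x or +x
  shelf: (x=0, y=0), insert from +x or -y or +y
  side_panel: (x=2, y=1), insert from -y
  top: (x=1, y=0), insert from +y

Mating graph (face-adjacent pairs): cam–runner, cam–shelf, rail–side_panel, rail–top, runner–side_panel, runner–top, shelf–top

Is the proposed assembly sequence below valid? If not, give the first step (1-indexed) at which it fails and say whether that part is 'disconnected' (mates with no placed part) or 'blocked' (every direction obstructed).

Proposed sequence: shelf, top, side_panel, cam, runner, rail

1. shelf@(0, 0) [+x clear] — {shelf}
2. top@(1, 0) [+y clear] — {shelf, top}
3. side_panel@(2, 1) — no placed neighbour ⇒ disconnected

Invalid at step 3 (disconnected)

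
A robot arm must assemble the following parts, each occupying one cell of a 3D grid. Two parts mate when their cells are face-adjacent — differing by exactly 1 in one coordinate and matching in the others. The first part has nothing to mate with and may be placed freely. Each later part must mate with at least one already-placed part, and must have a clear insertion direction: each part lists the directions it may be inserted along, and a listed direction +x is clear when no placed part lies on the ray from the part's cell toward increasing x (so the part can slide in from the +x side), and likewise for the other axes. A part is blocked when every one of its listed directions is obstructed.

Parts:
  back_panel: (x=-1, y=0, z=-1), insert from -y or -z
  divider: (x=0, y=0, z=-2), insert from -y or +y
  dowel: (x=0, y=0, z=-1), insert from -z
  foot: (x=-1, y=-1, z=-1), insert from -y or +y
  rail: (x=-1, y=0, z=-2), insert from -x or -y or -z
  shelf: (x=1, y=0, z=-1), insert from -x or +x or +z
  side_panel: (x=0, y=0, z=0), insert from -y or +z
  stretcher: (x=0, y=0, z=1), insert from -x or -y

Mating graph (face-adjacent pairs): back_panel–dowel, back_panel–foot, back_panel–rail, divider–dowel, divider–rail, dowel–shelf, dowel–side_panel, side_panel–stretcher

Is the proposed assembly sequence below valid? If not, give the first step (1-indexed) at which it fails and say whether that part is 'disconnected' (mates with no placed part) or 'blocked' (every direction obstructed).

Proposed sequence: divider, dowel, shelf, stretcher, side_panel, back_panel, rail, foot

Invalid at step 2 (blocked)

1. divider@(0, 0, -2) [-y clear] — {divider}
2. dowel@(0, 0, -1) — -z all obstructed ⇒ blocked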